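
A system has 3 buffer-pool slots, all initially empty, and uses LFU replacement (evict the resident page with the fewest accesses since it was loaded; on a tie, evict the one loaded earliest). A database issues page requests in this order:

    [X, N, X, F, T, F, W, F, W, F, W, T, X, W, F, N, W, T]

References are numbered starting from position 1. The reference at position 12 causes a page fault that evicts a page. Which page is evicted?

pos 1: X → fault, frames {X}
pos 2: N → fault, frames {X,N}
pos 3: X → hit
pos 4: F → fault, frames {X,N,F}
pos 5: T → fault, evict N, frames {X,F,T}
pos 6: F → hit
pos 7: W → fault, evict T, frames {X,F,W}
pos 8: F → hit
pos 9: W → hit
pos 10: F → hit
pos 11: W → hit
pos 12: T → fault, evict X, frames {F,W,T}
At position 12, page X is evicted.

X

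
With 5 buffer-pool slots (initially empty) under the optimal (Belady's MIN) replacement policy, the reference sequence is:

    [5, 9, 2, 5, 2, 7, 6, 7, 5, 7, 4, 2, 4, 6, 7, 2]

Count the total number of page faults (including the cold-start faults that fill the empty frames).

5 -> fault, frames (5)
9 -> fault, frames (5 9)
2 -> fault, frames (5 9 2)
5 -> hit
2 -> hit
7 -> fault, frames (5 9 2 7)
6 -> fault, frames (5 9 2 7 6)
7 -> hit
5 -> hit
7 -> hit
4 -> fault, evict 9, frames (5 2 7 6 4)
2 -> hit
4 -> hit
6 -> hit
7 -> hit
2 -> hit
Page faults: 6.

6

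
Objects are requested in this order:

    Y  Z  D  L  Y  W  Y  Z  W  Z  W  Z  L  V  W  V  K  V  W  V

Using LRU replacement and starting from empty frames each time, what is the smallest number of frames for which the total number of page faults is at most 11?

3

f=1: 20 faults
f=2: 13 faults
f=3: 11 faults
f=4: 8 faults
f=5: 7 faults
f=6: 7 faults
f=7: 7 faults
Smallest f with faults ≤ 11 is 3.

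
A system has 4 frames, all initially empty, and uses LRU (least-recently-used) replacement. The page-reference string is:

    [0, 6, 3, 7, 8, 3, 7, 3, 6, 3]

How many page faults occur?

5

0 → fault, frames (0)
6 → fault, frames (0 6)
3 → fault, frames (0 6 3)
7 → fault, frames (0 6 3 7)
8 → fault, evict 0, frames (6 3 7 8)
3 → hit
7 → hit
3 → hit
6 → hit
3 → hit
Page faults: 5.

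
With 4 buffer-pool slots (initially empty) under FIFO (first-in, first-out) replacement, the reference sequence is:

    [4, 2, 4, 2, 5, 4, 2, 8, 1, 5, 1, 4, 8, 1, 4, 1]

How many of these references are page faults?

6

4 -> fault, frames [4]
2 -> fault, frames [4, 2]
4 -> hit
2 -> hit
5 -> fault, frames [4, 2, 5]
4 -> hit
2 -> hit
8 -> fault, frames [4, 2, 5, 8]
1 -> fault, evict 4, frames [2, 5, 8, 1]
5 -> hit
1 -> hit
4 -> fault, evict 2, frames [5, 8, 1, 4]
8 -> hit
1 -> hit
4 -> hit
1 -> hit
Page faults: 6.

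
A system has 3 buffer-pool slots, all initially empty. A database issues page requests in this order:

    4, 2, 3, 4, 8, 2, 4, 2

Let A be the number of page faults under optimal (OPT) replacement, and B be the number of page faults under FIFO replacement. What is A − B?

-2

Under OPT: F F F . F . . . → 4 faults.
Under FIFO: F F F . F . F F → 6 faults.
A − B = 4 − 6 = -2.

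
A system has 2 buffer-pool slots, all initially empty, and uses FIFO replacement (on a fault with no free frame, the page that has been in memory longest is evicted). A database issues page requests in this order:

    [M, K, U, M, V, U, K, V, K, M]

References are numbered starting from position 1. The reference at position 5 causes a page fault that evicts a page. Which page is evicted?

pos 1: M -> miss, frames (M)
pos 2: K -> miss, frames (M K)
pos 3: U -> miss, evict M, frames (K U)
pos 4: M -> miss, evict K, frames (U M)
pos 5: V -> miss, evict U, frames (M V)
At position 5, page U is evicted.

U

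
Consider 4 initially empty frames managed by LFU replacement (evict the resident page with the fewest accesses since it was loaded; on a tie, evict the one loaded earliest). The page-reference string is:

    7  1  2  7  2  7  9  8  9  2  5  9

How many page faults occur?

7: miss, frames (7)
1: miss, frames (7 1)
2: miss, frames (7 1 2)
7: hit
2: hit
7: hit
9: miss, frames (7 1 2 9)
8: miss, evict 1, frames (7 2 9 8)
9: hit
2: hit
5: miss, evict 8, frames (7 2 9 5)
9: hit
Page faults: 6.

6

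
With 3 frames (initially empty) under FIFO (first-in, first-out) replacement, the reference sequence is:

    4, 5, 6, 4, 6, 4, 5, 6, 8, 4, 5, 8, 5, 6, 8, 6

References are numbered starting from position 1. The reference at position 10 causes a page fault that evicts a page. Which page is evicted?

pos 1: 4 → miss, frames [4]
pos 2: 5 → miss, frames [4, 5]
pos 3: 6 → miss, frames [4, 5, 6]
pos 4: 4 → hit
pos 5: 6 → hit
pos 6: 4 → hit
pos 7: 5 → hit
pos 8: 6 → hit
pos 9: 8 → miss, evict 4, frames [5, 6, 8]
pos 10: 4 → miss, evict 5, frames [6, 8, 4]
At position 10, page 5 is evicted.

5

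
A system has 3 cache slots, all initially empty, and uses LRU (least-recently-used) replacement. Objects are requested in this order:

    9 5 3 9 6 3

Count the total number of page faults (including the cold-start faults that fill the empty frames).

4

9 -> miss, frames {9}
5 -> miss, frames {9,5}
3 -> miss, frames {9,5,3}
9 -> hit
6 -> miss, evict 5, frames {3,9,6}
3 -> hit
Page faults: 4.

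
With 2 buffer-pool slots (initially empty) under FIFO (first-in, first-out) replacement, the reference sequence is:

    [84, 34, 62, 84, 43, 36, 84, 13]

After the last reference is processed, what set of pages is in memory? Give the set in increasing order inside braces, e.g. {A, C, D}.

84 → miss, frames (84)
34 → miss, frames (84 34)
62 → miss, evict 84, frames (34 62)
84 → miss, evict 34, frames (62 84)
43 → miss, evict 62, frames (84 43)
36 → miss, evict 84, frames (43 36)
84 → miss, evict 43, frames (36 84)
13 → miss, evict 36, frames (84 13)

{13, 84}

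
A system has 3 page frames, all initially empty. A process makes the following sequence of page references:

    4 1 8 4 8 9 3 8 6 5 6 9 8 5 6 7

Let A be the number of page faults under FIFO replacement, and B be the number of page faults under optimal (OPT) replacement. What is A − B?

Under FIFO: F F F . . F F . F F . F F . F F → 11 faults.
Under OPT: F F F . . F F . F F . . F . . F → 9 faults.
A − B = 11 − 9 = 2.

2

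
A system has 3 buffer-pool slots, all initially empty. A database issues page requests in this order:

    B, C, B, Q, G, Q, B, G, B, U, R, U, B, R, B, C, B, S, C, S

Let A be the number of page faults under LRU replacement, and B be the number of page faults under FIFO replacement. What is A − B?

Under LRU: F F . F F . . . . F F . . . . F . F . . → 8 faults.
Under FIFO: F F . F F . F . . F F . . . . F F F . . → 10 faults.
A − B = 8 − 10 = -2.

-2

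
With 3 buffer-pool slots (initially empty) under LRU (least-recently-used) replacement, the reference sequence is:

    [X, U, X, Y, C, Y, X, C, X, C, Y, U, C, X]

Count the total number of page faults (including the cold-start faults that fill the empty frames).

X: fault, frames [X]
U: fault, frames [X, U]
X: hit
Y: fault, frames [U, X, Y]
C: fault, evict U, frames [X, Y, C]
Y: hit
X: hit
C: hit
X: hit
C: hit
Y: hit
U: fault, evict X, frames [C, Y, U]
C: hit
X: fault, evict Y, frames [U, C, X]
Page faults: 6.

6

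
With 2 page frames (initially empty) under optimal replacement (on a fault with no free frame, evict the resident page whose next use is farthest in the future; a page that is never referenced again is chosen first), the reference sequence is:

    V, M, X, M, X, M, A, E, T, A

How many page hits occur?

4

V: miss, frames (V)
M: miss, frames (V M)
X: miss, evict V, frames (M X)
M: hit
X: hit
M: hit
A: miss, evict X, frames (M A)
E: miss, evict M, frames (A E)
T: miss, evict E, frames (A T)
A: hit
Hits: 4.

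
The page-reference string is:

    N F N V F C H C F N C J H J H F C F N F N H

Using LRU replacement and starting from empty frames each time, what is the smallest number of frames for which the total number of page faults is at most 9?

5

f=1: 22 faults
f=2: 15 faults
f=3: 12 faults
f=4: 10 faults
f=5: 6 faults
f=6: 6 faults
Smallest f with faults ≤ 9 is 5.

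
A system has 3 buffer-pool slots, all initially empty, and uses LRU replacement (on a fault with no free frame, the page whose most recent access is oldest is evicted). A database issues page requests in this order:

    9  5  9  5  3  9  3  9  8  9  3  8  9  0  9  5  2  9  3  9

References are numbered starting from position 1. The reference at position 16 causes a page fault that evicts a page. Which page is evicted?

pos 1: 9 -> miss, frames {9}
pos 2: 5 -> miss, frames {9,5}
pos 3: 9 -> hit
pos 4: 5 -> hit
pos 5: 3 -> miss, frames {9,5,3}
pos 6: 9 -> hit
pos 7: 3 -> hit
pos 8: 9 -> hit
pos 9: 8 -> miss, evict 5, frames {3,9,8}
pos 10: 9 -> hit
pos 11: 3 -> hit
pos 12: 8 -> hit
pos 13: 9 -> hit
pos 14: 0 -> miss, evict 3, frames {8,9,0}
pos 15: 9 -> hit
pos 16: 5 -> miss, evict 8, frames {0,9,5}
At position 16, page 8 is evicted.

8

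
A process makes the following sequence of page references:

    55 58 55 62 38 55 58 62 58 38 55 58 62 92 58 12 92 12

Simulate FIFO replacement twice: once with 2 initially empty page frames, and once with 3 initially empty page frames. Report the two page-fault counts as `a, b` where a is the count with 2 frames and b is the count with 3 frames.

15, 13

2 frames: F F . F F F F F . F F F F F F F F . → 15 faults.
3 frames: F F . F F F F F . F F F F F . F . . → 13 faults.
13 < 15: adding a frame reduced faults, as is typical.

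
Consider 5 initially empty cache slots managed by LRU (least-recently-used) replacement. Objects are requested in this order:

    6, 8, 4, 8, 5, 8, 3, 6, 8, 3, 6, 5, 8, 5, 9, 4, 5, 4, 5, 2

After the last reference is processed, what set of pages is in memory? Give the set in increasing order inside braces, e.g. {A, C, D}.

{2, 4, 5, 8, 9}

6 → fault, frames [6]
8 → fault, frames [6, 8]
4 → fault, frames [6, 8, 4]
8 → hit
5 → fault, frames [6, 4, 8, 5]
8 → hit
3 → fault, frames [6, 4, 5, 8, 3]
6 → hit
8 → hit
3 → hit
6 → hit
5 → hit
8 → hit
5 → hit
9 → fault, evict 4, frames [3, 6, 8, 5, 9]
4 → fault, evict 3, frames [6, 8, 5, 9, 4]
5 → hit
4 → hit
5 → hit
2 → fault, evict 6, frames [8, 9, 4, 5, 2]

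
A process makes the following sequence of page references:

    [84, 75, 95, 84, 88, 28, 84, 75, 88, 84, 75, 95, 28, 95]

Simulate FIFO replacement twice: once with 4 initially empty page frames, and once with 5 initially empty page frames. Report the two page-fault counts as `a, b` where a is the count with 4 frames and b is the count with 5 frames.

8, 5

4 frames: F F F . F F F F . . . F . . → 8 faults.
5 frames: F F F . F F . . . . . . . . → 5 faults.
5 < 8: adding a frame reduced faults, as is typical.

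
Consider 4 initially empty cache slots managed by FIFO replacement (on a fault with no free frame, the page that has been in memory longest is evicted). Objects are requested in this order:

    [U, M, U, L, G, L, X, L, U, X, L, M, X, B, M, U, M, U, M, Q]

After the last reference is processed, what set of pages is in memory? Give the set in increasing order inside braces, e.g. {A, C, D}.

{B, M, Q, U}

U → miss, frames {U}
M → miss, frames {U,M}
U → hit
L → miss, frames {U,M,L}
G → miss, frames {U,M,L,G}
L → hit
X → miss, evict U, frames {M,L,G,X}
L → hit
U → miss, evict M, frames {L,G,X,U}
X → hit
L → hit
M → miss, evict L, frames {G,X,U,M}
X → hit
B → miss, evict G, frames {X,U,M,B}
M → hit
U → hit
M → hit
U → hit
M → hit
Q → miss, evict X, frames {U,M,B,Q}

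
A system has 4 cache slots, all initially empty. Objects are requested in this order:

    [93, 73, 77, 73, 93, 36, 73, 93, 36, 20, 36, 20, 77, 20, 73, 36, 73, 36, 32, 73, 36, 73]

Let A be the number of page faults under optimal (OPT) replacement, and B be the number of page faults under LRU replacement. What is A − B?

Under OPT: F F F . . F . . . F . . . . . . . . F . . . → 6 faults.
Under LRU: F F F . . F . . . F . . F . F . . . F . . . → 8 faults.
A − B = 6 − 8 = -2.

-2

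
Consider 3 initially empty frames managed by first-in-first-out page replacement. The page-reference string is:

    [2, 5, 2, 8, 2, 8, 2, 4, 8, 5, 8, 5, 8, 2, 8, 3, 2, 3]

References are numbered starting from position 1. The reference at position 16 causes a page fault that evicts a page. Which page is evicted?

8

pos 1: 2 -> miss, frames (2)
pos 2: 5 -> miss, frames (2 5)
pos 3: 2 -> hit
pos 4: 8 -> miss, frames (2 5 8)
pos 5: 2 -> hit
pos 6: 8 -> hit
pos 7: 2 -> hit
pos 8: 4 -> miss, evict 2, frames (5 8 4)
pos 9: 8 -> hit
pos 10: 5 -> hit
pos 11: 8 -> hit
pos 12: 5 -> hit
pos 13: 8 -> hit
pos 14: 2 -> miss, evict 5, frames (8 4 2)
pos 15: 8 -> hit
pos 16: 3 -> miss, evict 8, frames (4 2 3)
At position 16, page 8 is evicted.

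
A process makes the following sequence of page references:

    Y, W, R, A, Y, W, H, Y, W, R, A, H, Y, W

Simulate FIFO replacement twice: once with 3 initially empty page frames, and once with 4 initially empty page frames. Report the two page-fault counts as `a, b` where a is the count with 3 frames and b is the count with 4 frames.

3 frames: F F F F F F F . . F F . F F → 11 faults.
4 frames: F F F F . . F F F F F F F F → 12 faults.
12 > 11: adding a frame increased faults — Belady's anomaly.

11, 12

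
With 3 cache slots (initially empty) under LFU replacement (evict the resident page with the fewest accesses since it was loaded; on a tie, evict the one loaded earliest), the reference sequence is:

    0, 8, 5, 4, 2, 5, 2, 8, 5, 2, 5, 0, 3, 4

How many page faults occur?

9

0 -> fault, frames (0)
8 -> fault, frames (0 8)
5 -> fault, frames (0 8 5)
4 -> fault, evict 0, frames (8 5 4)
2 -> fault, evict 8, frames (5 4 2)
5 -> hit
2 -> hit
8 -> fault, evict 4, frames (5 2 8)
5 -> hit
2 -> hit
5 -> hit
0 -> fault, evict 8, frames (5 2 0)
3 -> fault, evict 0, frames (5 2 3)
4 -> fault, evict 3, frames (5 2 4)
Page faults: 9.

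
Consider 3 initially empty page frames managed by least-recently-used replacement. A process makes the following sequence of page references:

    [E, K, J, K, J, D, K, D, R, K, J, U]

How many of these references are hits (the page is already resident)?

E: fault, frames [E]
K: fault, frames [E, K]
J: fault, frames [E, K, J]
K: hit
J: hit
D: fault, evict E, frames [K, J, D]
K: hit
D: hit
R: fault, evict J, frames [K, D, R]
K: hit
J: fault, evict D, frames [R, K, J]
U: fault, evict R, frames [K, J, U]
Hits: 5.

5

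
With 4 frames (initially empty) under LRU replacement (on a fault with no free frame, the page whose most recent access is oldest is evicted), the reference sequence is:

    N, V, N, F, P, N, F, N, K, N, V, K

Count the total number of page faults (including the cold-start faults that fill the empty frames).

N -> miss, frames {N}
V -> miss, frames {N,V}
N -> hit
F -> miss, frames {V,N,F}
P -> miss, frames {V,N,F,P}
N -> hit
F -> hit
N -> hit
K -> miss, evict V, frames {P,F,N,K}
N -> hit
V -> miss, evict P, frames {F,K,N,V}
K -> hit
Page faults: 6.

6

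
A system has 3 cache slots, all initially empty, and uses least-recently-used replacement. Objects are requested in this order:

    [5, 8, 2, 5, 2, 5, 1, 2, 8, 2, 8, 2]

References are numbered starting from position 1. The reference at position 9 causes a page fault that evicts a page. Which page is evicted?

pos 1: 5 → fault, frames [5]
pos 2: 8 → fault, frames [5, 8]
pos 3: 2 → fault, frames [5, 8, 2]
pos 4: 5 → hit
pos 5: 2 → hit
pos 6: 5 → hit
pos 7: 1 → fault, evict 8, frames [2, 5, 1]
pos 8: 2 → hit
pos 9: 8 → fault, evict 5, frames [1, 2, 8]
At position 9, page 5 is evicted.

5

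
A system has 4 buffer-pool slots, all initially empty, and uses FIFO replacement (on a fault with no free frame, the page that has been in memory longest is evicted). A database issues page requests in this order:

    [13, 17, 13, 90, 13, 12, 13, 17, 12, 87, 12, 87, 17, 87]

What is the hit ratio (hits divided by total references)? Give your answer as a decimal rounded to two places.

13 → fault, frames (13)
17 → fault, frames (13 17)
13 → hit
90 → fault, frames (13 17 90)
13 → hit
12 → fault, frames (13 17 90 12)
13 → hit
17 → hit
12 → hit
87 → fault, evict 13, frames (17 90 12 87)
12 → hit
87 → hit
17 → hit
87 → hit
Hits: 9 of 14 references → 9/14 = 0.6429.

0.64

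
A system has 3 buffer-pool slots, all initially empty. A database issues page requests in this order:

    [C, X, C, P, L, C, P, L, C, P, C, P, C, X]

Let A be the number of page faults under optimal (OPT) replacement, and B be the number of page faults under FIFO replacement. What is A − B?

Under OPT: F F . F F . . . . . . . . F → 5 faults.
Under FIFO: F F . F F F . . . . . . . F → 6 faults.
A − B = 5 − 6 = -1.

-1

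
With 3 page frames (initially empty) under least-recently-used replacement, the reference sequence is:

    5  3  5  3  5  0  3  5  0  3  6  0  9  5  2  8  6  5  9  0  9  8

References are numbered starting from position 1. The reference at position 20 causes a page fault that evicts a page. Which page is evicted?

pos 1: 5: miss, frames (5)
pos 2: 3: miss, frames (5 3)
pos 3: 5: hit
pos 4: 3: hit
pos 5: 5: hit
pos 6: 0: miss, frames (3 5 0)
pos 7: 3: hit
pos 8: 5: hit
pos 9: 0: hit
pos 10: 3: hit
pos 11: 6: miss, evict 5, frames (0 3 6)
pos 12: 0: hit
pos 13: 9: miss, evict 3, frames (6 0 9)
pos 14: 5: miss, evict 6, frames (0 9 5)
pos 15: 2: miss, evict 0, frames (9 5 2)
pos 16: 8: miss, evict 9, frames (5 2 8)
pos 17: 6: miss, evict 5, frames (2 8 6)
pos 18: 5: miss, evict 2, frames (8 6 5)
pos 19: 9: miss, evict 8, frames (6 5 9)
pos 20: 0: miss, evict 6, frames (5 9 0)
At position 20, page 6 is evicted.

6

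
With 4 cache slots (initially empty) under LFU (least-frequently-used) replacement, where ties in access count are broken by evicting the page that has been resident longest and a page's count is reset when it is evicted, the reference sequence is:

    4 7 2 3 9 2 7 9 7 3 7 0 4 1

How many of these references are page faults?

8

4: fault, frames (4)
7: fault, frames (4 7)
2: fault, frames (4 7 2)
3: fault, frames (4 7 2 3)
9: fault, evict 4, frames (7 2 3 9)
2: hit
7: hit
9: hit
7: hit
3: hit
7: hit
0: fault, evict 2, frames (7 3 9 0)
4: fault, evict 0, frames (7 3 9 4)
1: fault, evict 4, frames (7 3 9 1)
Page faults: 8.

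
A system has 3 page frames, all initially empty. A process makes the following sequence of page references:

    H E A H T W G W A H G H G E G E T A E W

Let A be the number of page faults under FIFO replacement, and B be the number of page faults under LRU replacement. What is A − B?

1

Under FIFO: F F F . F F F . F F . . . F F . F F F F → 14 faults.
Under LRU: F F F . F F F . F F F . . F . . F F . F → 13 faults.
A − B = 14 − 13 = 1.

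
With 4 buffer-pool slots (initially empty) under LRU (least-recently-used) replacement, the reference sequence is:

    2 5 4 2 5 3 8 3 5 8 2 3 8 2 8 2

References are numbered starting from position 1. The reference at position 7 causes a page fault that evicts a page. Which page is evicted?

pos 1: 2 → fault, frames (2)
pos 2: 5 → fault, frames (2 5)
pos 3: 4 → fault, frames (2 5 4)
pos 4: 2 → hit
pos 5: 5 → hit
pos 6: 3 → fault, frames (4 2 5 3)
pos 7: 8 → fault, evict 4, frames (2 5 3 8)
At position 7, page 4 is evicted.

4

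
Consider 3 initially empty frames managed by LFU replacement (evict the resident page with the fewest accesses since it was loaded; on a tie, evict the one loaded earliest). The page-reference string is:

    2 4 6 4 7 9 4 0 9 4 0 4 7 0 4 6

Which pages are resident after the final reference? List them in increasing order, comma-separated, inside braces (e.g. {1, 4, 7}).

{0, 4, 6}

2 -> fault, frames [2]
4 -> fault, frames [2, 4]
6 -> fault, frames [2, 4, 6]
4 -> hit
7 -> fault, evict 2, frames [4, 6, 7]
9 -> fault, evict 6, frames [4, 7, 9]
4 -> hit
0 -> fault, evict 7, frames [4, 9, 0]
9 -> hit
4 -> hit
0 -> hit
4 -> hit
7 -> fault, evict 9, frames [4, 0, 7]
0 -> hit
4 -> hit
6 -> fault, evict 7, frames [4, 0, 6]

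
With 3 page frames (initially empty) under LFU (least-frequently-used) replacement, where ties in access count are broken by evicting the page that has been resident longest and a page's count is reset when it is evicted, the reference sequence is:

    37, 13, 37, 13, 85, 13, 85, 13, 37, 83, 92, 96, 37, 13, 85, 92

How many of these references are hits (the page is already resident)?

37 -> fault, frames {37}
13 -> fault, frames {37,13}
37 -> hit
13 -> hit
85 -> fault, frames {37,13,85}
13 -> hit
85 -> hit
13 -> hit
37 -> hit
83 -> fault, evict 85, frames {37,13,83}
92 -> fault, evict 83, frames {37,13,92}
96 -> fault, evict 92, frames {37,13,96}
37 -> hit
13 -> hit
85 -> fault, evict 96, frames {37,13,85}
92 -> fault, evict 85, frames {37,13,92}
Hits: 8.

8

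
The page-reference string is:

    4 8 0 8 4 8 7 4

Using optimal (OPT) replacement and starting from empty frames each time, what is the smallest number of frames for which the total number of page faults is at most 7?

f=1: 8 faults
f=2: 5 faults
f=3: 4 faults
f=4: 4 faults
Smallest f with faults ≤ 7 is 2.

2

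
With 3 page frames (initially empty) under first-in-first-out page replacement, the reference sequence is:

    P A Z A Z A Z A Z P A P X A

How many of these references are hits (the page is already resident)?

10

P → fault, frames {P}
A → fault, frames {P,A}
Z → fault, frames {P,A,Z}
A → hit
Z → hit
A → hit
Z → hit
A → hit
Z → hit
P → hit
A → hit
P → hit
X → fault, evict P, frames {A,Z,X}
A → hit
Hits: 10.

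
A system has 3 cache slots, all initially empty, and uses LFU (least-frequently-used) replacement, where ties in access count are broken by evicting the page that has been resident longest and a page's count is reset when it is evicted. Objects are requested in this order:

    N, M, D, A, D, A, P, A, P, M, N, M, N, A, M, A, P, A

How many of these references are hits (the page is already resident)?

8

N: fault, frames {N}
M: fault, frames {N,M}
D: fault, frames {N,M,D}
A: fault, evict N, frames {M,D,A}
D: hit
A: hit
P: fault, evict M, frames {D,A,P}
A: hit
P: hit
M: fault, evict D, frames {A,P,M}
N: fault, evict M, frames {A,P,N}
M: fault, evict N, frames {A,P,M}
N: fault, evict M, frames {A,P,N}
A: hit
M: fault, evict N, frames {A,P,M}
A: hit
P: hit
A: hit
Hits: 8.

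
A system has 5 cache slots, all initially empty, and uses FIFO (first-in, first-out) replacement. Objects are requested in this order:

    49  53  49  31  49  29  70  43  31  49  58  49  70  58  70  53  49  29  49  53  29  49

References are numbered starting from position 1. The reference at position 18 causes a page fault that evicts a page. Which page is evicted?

70

pos 1: 49 -> miss, frames (49)
pos 2: 53 -> miss, frames (49 53)
pos 3: 49 -> hit
pos 4: 31 -> miss, frames (49 53 31)
pos 5: 49 -> hit
pos 6: 29 -> miss, frames (49 53 31 29)
pos 7: 70 -> miss, frames (49 53 31 29 70)
pos 8: 43 -> miss, evict 49, frames (53 31 29 70 43)
pos 9: 31 -> hit
pos 10: 49 -> miss, evict 53, frames (31 29 70 43 49)
pos 11: 58 -> miss, evict 31, frames (29 70 43 49 58)
pos 12: 49 -> hit
pos 13: 70 -> hit
pos 14: 58 -> hit
pos 15: 70 -> hit
pos 16: 53 -> miss, evict 29, frames (70 43 49 58 53)
pos 17: 49 -> hit
pos 18: 29 -> miss, evict 70, frames (43 49 58 53 29)
At position 18, page 70 is evicted.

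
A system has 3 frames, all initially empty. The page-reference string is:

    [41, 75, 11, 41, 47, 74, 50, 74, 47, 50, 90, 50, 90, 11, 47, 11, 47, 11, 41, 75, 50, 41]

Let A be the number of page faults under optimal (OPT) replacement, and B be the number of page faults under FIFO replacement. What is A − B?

-2

Under OPT: F F F . F F F . . . F . . F . . . . F F . . → 10 faults.
Under FIFO: F F F . F F F . . . F . . F F . . . F F F . → 12 faults.
A − B = 10 − 12 = -2.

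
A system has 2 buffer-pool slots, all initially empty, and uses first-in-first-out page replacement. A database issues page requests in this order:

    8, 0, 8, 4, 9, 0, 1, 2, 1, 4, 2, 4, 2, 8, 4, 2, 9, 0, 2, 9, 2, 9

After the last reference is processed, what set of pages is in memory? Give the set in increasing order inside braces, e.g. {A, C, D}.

{2, 9}

8 → fault, frames {8}
0 → fault, frames {8,0}
8 → hit
4 → fault, evict 8, frames {0,4}
9 → fault, evict 0, frames {4,9}
0 → fault, evict 4, frames {9,0}
1 → fault, evict 9, frames {0,1}
2 → fault, evict 0, frames {1,2}
1 → hit
4 → fault, evict 1, frames {2,4}
2 → hit
4 → hit
2 → hit
8 → fault, evict 2, frames {4,8}
4 → hit
2 → fault, evict 4, frames {8,2}
9 → fault, evict 8, frames {2,9}
0 → fault, evict 2, frames {9,0}
2 → fault, evict 9, frames {0,2}
9 → fault, evict 0, frames {2,9}
2 → hit
9 → hit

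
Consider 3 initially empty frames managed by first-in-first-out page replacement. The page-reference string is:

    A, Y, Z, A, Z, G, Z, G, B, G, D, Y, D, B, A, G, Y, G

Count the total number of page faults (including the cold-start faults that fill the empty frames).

9

A → miss, frames (A)
Y → miss, frames (A Y)
Z → miss, frames (A Y Z)
A → hit
Z → hit
G → miss, evict A, frames (Y Z G)
Z → hit
G → hit
B → miss, evict Y, frames (Z G B)
G → hit
D → miss, evict Z, frames (G B D)
Y → miss, evict G, frames (B D Y)
D → hit
B → hit
A → miss, evict B, frames (D Y A)
G → miss, evict D, frames (Y A G)
Y → hit
G → hit
Page faults: 9.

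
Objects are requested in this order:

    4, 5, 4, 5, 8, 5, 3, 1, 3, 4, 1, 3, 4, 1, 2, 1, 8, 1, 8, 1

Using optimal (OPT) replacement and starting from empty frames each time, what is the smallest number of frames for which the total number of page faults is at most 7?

f=1: 20 faults
f=2: 10 faults
f=3: 7 faults
f=4: 6 faults
f=5: 6 faults
f=6: 6 faults
Smallest f with faults ≤ 7 is 3.

3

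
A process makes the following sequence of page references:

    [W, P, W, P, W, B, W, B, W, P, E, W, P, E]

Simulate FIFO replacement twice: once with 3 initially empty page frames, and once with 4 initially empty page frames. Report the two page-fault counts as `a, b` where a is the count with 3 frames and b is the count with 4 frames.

3 frames: F F . . . F . . . . F F F . → 6 faults.
4 frames: F F . . . F . . . . F . . . → 4 faults.
4 < 6: adding a frame reduced faults, as is typical.

6, 4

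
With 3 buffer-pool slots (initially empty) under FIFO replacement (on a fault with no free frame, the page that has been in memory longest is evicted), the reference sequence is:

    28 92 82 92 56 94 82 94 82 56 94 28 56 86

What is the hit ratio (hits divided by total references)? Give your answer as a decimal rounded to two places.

28: fault, frames (28)
92: fault, frames (28 92)
82: fault, frames (28 92 82)
92: hit
56: fault, evict 28, frames (92 82 56)
94: fault, evict 92, frames (82 56 94)
82: hit
94: hit
82: hit
56: hit
94: hit
28: fault, evict 82, frames (56 94 28)
56: hit
86: fault, evict 56, frames (94 28 86)
Hits: 7 of 14 references → 7/14 = 0.5000.

0.50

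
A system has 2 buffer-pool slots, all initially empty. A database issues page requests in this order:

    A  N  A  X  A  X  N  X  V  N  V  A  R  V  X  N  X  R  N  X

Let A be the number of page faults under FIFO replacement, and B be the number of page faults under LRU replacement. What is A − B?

1

Under FIFO: F F . F F . F F F F . F F F F F . F . F → 15 faults.
Under LRU: F F . F . . F . F F . F F F F F . F F F → 14 faults.
A − B = 15 − 14 = 1.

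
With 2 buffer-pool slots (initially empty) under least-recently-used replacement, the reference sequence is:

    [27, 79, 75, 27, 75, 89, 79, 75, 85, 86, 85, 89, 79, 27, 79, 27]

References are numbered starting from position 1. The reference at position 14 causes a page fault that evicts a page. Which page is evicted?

89

pos 1: 27 → miss, frames [27]
pos 2: 79 → miss, frames [27, 79]
pos 3: 75 → miss, evict 27, frames [79, 75]
pos 4: 27 → miss, evict 79, frames [75, 27]
pos 5: 75 → hit
pos 6: 89 → miss, evict 27, frames [75, 89]
pos 7: 79 → miss, evict 75, frames [89, 79]
pos 8: 75 → miss, evict 89, frames [79, 75]
pos 9: 85 → miss, evict 79, frames [75, 85]
pos 10: 86 → miss, evict 75, frames [85, 86]
pos 11: 85 → hit
pos 12: 89 → miss, evict 86, frames [85, 89]
pos 13: 79 → miss, evict 85, frames [89, 79]
pos 14: 27 → miss, evict 89, frames [79, 27]
At position 14, page 89 is evicted.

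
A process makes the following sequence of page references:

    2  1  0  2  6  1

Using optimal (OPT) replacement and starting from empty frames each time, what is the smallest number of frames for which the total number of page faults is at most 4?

3

f=1: 6 faults
f=2: 5 faults
f=3: 4 faults
f=4: 4 faults
Smallest f with faults ≤ 4 is 3.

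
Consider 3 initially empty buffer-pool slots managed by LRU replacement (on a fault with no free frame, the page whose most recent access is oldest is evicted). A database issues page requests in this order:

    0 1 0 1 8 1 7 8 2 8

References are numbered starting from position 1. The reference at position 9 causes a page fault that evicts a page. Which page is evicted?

pos 1: 0 -> miss, frames [0]
pos 2: 1 -> miss, frames [0, 1]
pos 3: 0 -> hit
pos 4: 1 -> hit
pos 5: 8 -> miss, frames [0, 1, 8]
pos 6: 1 -> hit
pos 7: 7 -> miss, evict 0, frames [8, 1, 7]
pos 8: 8 -> hit
pos 9: 2 -> miss, evict 1, frames [7, 8, 2]
At position 9, page 1 is evicted.

1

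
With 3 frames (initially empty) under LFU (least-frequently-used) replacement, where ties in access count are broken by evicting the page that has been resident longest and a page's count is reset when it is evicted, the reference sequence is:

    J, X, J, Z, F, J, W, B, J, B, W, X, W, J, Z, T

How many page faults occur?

10

J: fault, frames [J]
X: fault, frames [J, X]
J: hit
Z: fault, frames [J, X, Z]
F: fault, evict X, frames [J, Z, F]
J: hit
W: fault, evict Z, frames [J, F, W]
B: fault, evict F, frames [J, W, B]
J: hit
B: hit
W: hit
X: fault, evict W, frames [J, B, X]
W: fault, evict X, frames [J, B, W]
J: hit
Z: fault, evict W, frames [J, B, Z]
T: fault, evict Z, frames [J, B, T]
Page faults: 10.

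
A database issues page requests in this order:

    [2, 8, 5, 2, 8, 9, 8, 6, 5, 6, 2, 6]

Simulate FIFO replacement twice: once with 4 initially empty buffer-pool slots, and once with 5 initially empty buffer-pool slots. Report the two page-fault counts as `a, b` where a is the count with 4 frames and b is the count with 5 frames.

4 frames: F F F . . F . F . . F . → 6 faults.
5 frames: F F F . . F . F . . . . → 5 faults.
5 < 6: adding a frame reduced faults, as is typical.

6, 5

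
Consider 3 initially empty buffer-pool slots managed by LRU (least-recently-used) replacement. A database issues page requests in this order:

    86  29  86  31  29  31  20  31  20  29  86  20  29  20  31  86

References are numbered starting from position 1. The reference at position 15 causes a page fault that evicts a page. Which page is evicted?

86

pos 1: 86: miss, frames [86]
pos 2: 29: miss, frames [86, 29]
pos 3: 86: hit
pos 4: 31: miss, frames [29, 86, 31]
pos 5: 29: hit
pos 6: 31: hit
pos 7: 20: miss, evict 86, frames [29, 31, 20]
pos 8: 31: hit
pos 9: 20: hit
pos 10: 29: hit
pos 11: 86: miss, evict 31, frames [20, 29, 86]
pos 12: 20: hit
pos 13: 29: hit
pos 14: 20: hit
pos 15: 31: miss, evict 86, frames [29, 20, 31]
At position 15, page 86 is evicted.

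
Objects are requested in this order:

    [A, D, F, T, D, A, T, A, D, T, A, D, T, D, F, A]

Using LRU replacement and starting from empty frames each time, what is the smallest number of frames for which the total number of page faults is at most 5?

4

f=1: 16 faults
f=2: 14 faults
f=3: 7 faults
f=4: 4 faults
Smallest f with faults ≤ 5 is 4.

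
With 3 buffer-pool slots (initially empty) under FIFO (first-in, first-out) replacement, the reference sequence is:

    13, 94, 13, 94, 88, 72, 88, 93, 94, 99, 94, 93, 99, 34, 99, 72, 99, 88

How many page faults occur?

10

13 -> miss, frames [13]
94 -> miss, frames [13, 94]
13 -> hit
94 -> hit
88 -> miss, frames [13, 94, 88]
72 -> miss, evict 13, frames [94, 88, 72]
88 -> hit
93 -> miss, evict 94, frames [88, 72, 93]
94 -> miss, evict 88, frames [72, 93, 94]
99 -> miss, evict 72, frames [93, 94, 99]
94 -> hit
93 -> hit
99 -> hit
34 -> miss, evict 93, frames [94, 99, 34]
99 -> hit
72 -> miss, evict 94, frames [99, 34, 72]
99 -> hit
88 -> miss, evict 99, frames [34, 72, 88]
Page faults: 10.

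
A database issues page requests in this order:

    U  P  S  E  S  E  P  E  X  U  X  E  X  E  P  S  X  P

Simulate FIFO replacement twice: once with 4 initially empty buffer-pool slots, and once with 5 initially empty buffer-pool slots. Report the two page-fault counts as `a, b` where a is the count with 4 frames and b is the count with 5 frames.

8, 5

4 frames: F F F F . . . . F F . . . . F F . . → 8 faults.
5 frames: F F F F . . . . F . . . . . . . . . → 5 faults.
5 < 8: adding a frame reduced faults, as is typical.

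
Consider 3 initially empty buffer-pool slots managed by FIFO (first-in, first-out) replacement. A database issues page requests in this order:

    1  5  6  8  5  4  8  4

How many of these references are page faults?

1: fault, frames {1}
5: fault, frames {1,5}
6: fault, frames {1,5,6}
8: fault, evict 1, frames {5,6,8}
5: hit
4: fault, evict 5, frames {6,8,4}
8: hit
4: hit
Page faults: 5.

5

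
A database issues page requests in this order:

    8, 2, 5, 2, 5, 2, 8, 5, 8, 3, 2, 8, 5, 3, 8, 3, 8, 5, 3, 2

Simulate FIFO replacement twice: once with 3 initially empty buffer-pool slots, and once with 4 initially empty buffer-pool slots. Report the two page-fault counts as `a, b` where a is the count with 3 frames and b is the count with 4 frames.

6, 4

3 frames: F F F . . . . . . F . F . . . . . . . F → 6 faults.
4 frames: F F F . . . . . . F . . . . . . . . . . → 4 faults.
4 < 6: adding a frame reduced faults, as is typical.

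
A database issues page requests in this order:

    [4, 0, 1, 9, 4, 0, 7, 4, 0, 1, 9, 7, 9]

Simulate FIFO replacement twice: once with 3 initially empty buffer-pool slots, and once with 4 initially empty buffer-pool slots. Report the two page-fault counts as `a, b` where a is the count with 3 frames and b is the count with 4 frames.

3 frames: F F F F F F F . . F F . . → 9 faults.
4 frames: F F F F . . F F F F F F . → 10 faults.
10 > 9: adding a frame increased faults — Belady's anomaly.

9, 10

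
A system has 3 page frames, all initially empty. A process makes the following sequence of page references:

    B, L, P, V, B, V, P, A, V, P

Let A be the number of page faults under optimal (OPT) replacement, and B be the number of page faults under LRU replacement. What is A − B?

Under OPT: F F F F . . . F . . → 5 faults.
Under LRU: F F F F F . . F . . → 6 faults.
A − B = 5 − 6 = -1.

-1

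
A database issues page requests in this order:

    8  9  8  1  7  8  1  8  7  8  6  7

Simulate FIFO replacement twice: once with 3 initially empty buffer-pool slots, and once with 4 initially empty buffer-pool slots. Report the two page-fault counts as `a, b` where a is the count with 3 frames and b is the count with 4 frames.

6, 5

3 frames: F F . F F F . . . . F . → 6 faults.
4 frames: F F . F F . . . . . F . → 5 faults.
5 < 6: adding a frame reduced faults, as is typical.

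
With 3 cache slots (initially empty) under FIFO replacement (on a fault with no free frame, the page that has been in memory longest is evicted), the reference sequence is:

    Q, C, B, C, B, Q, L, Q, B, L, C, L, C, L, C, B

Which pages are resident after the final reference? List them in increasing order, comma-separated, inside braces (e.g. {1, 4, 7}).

Q -> miss, frames [Q]
C -> miss, frames [Q, C]
B -> miss, frames [Q, C, B]
C -> hit
B -> hit
Q -> hit
L -> miss, evict Q, frames [C, B, L]
Q -> miss, evict C, frames [B, L, Q]
B -> hit
L -> hit
C -> miss, evict B, frames [L, Q, C]
L -> hit
C -> hit
L -> hit
C -> hit
B -> miss, evict L, frames [Q, C, B]

{B, C, Q}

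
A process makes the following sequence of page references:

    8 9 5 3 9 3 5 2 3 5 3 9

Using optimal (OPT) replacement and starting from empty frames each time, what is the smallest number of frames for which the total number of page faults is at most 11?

f=1: 12 faults
f=2: 8 faults
f=3: 6 faults
f=4: 5 faults
f=5: 5 faults
Smallest f with faults ≤ 11 is 2.

2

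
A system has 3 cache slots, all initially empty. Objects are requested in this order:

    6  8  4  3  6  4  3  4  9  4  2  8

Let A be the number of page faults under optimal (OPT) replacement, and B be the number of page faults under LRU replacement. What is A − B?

Under OPT: F F F F . . . . F . F F → 7 faults.
Under LRU: F F F F F . . . F . F F → 8 faults.
A − B = 7 − 8 = -1.

-1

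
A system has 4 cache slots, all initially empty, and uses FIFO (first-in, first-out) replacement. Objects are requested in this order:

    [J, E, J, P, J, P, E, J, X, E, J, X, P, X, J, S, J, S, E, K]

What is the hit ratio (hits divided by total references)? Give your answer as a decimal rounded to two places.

0.60

J -> fault, frames (J)
E -> fault, frames (J E)
J -> hit
P -> fault, frames (J E P)
J -> hit
P -> hit
E -> hit
J -> hit
X -> fault, frames (J E P X)
E -> hit
J -> hit
X -> hit
P -> hit
X -> hit
J -> hit
S -> fault, evict J, frames (E P X S)
J -> fault, evict E, frames (P X S J)
S -> hit
E -> fault, evict P, frames (X S J E)
K -> fault, evict X, frames (S J E K)
Hits: 12 of 20 references → 12/20 = 0.6000.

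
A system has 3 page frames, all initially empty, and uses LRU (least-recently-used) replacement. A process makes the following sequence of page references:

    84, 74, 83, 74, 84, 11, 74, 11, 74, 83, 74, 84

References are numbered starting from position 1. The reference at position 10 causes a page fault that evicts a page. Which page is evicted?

84

pos 1: 84 → miss, frames (84)
pos 2: 74 → miss, frames (84 74)
pos 3: 83 → miss, frames (84 74 83)
pos 4: 74 → hit
pos 5: 84 → hit
pos 6: 11 → miss, evict 83, frames (74 84 11)
pos 7: 74 → hit
pos 8: 11 → hit
pos 9: 74 → hit
pos 10: 83 → miss, evict 84, frames (11 74 83)
At position 10, page 84 is evicted.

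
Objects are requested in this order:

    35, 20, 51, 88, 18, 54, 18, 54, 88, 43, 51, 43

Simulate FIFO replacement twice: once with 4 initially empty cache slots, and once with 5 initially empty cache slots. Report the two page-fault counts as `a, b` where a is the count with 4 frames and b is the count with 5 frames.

8, 7

4 frames: F F F F F F . . . F F . → 8 faults.
5 frames: F F F F F F . . . F . . → 7 faults.
7 < 8: adding a frame reduced faults, as is typical.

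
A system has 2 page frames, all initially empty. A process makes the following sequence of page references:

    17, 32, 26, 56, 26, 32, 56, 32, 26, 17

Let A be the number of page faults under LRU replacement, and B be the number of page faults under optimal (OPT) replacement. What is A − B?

Under LRU: F F F F . F F . F F → 8 faults.
Under OPT: F F F F . F . . F F → 7 faults.
A − B = 8 − 7 = 1.

1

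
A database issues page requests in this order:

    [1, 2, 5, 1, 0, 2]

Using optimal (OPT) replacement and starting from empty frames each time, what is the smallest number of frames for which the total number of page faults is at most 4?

3

f=1: 6 faults
f=2: 5 faults
f=3: 4 faults
f=4: 4 faults
Smallest f with faults ≤ 4 is 3.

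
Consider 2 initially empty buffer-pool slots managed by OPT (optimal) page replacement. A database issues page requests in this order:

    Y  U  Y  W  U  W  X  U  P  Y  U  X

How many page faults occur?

7

Y -> fault, frames {Y}
U -> fault, frames {Y,U}
Y -> hit
W -> fault, evict Y, frames {U,W}
U -> hit
W -> hit
X -> fault, evict W, frames {U,X}
U -> hit
P -> fault, evict X, frames {U,P}
Y -> fault, evict P, frames {U,Y}
U -> hit
X -> fault, evict Y, frames {U,X}
Page faults: 7.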